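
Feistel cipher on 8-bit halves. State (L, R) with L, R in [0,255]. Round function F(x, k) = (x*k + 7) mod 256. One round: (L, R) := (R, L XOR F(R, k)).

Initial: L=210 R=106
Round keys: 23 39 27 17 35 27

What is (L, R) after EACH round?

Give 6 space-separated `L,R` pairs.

Round 1 (k=23): L=106 R=95
Round 2 (k=39): L=95 R=234
Round 3 (k=27): L=234 R=234
Round 4 (k=17): L=234 R=123
Round 5 (k=35): L=123 R=50
Round 6 (k=27): L=50 R=54

Answer: 106,95 95,234 234,234 234,123 123,50 50,54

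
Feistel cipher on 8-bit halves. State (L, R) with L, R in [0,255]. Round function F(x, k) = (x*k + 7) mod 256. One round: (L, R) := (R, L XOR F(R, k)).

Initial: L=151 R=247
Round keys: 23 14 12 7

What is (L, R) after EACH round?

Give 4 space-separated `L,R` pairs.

Answer: 247,175 175,110 110,128 128,233

Derivation:
Round 1 (k=23): L=247 R=175
Round 2 (k=14): L=175 R=110
Round 3 (k=12): L=110 R=128
Round 4 (k=7): L=128 R=233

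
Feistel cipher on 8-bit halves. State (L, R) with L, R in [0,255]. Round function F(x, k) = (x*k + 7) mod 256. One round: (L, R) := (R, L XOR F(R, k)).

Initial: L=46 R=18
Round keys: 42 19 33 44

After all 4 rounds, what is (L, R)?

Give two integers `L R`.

Answer: 158 235

Derivation:
Round 1 (k=42): L=18 R=213
Round 2 (k=19): L=213 R=196
Round 3 (k=33): L=196 R=158
Round 4 (k=44): L=158 R=235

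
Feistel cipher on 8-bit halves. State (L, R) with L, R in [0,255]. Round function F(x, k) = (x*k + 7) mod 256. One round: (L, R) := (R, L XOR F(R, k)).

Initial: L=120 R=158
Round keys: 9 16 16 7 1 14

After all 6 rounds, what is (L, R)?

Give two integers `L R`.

Round 1 (k=9): L=158 R=237
Round 2 (k=16): L=237 R=73
Round 3 (k=16): L=73 R=122
Round 4 (k=7): L=122 R=20
Round 5 (k=1): L=20 R=97
Round 6 (k=14): L=97 R=65

Answer: 97 65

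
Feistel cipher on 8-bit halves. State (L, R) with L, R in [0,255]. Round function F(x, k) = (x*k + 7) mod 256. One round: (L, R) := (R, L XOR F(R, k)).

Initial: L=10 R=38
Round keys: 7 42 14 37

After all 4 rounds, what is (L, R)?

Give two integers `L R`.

Round 1 (k=7): L=38 R=27
Round 2 (k=42): L=27 R=83
Round 3 (k=14): L=83 R=138
Round 4 (k=37): L=138 R=170

Answer: 138 170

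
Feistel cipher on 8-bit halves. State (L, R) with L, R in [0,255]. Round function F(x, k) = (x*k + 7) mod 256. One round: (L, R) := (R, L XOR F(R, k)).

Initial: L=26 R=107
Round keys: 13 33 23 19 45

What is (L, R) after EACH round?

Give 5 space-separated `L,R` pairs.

Answer: 107,108 108,152 152,195 195,24 24,252

Derivation:
Round 1 (k=13): L=107 R=108
Round 2 (k=33): L=108 R=152
Round 3 (k=23): L=152 R=195
Round 4 (k=19): L=195 R=24
Round 5 (k=45): L=24 R=252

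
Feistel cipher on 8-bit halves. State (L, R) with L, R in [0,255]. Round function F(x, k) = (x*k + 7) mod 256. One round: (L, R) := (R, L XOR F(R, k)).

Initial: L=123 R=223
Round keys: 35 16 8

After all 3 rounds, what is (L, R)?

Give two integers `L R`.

Answer: 40 184

Derivation:
Round 1 (k=35): L=223 R=255
Round 2 (k=16): L=255 R=40
Round 3 (k=8): L=40 R=184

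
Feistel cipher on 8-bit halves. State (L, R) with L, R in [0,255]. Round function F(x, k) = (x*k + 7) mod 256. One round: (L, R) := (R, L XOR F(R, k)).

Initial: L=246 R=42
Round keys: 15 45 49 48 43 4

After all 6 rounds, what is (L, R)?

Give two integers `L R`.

Answer: 248 60

Derivation:
Round 1 (k=15): L=42 R=139
Round 2 (k=45): L=139 R=92
Round 3 (k=49): L=92 R=40
Round 4 (k=48): L=40 R=219
Round 5 (k=43): L=219 R=248
Round 6 (k=4): L=248 R=60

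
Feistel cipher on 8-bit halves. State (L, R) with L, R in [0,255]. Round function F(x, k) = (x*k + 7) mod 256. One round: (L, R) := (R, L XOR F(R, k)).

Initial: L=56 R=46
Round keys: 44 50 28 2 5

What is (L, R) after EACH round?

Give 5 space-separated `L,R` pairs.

Round 1 (k=44): L=46 R=215
Round 2 (k=50): L=215 R=43
Round 3 (k=28): L=43 R=108
Round 4 (k=2): L=108 R=244
Round 5 (k=5): L=244 R=167

Answer: 46,215 215,43 43,108 108,244 244,167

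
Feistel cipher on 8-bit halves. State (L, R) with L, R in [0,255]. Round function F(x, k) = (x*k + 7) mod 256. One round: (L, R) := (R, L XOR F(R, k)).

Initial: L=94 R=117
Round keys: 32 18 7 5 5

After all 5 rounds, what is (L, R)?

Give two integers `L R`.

Round 1 (k=32): L=117 R=249
Round 2 (k=18): L=249 R=252
Round 3 (k=7): L=252 R=18
Round 4 (k=5): L=18 R=157
Round 5 (k=5): L=157 R=10

Answer: 157 10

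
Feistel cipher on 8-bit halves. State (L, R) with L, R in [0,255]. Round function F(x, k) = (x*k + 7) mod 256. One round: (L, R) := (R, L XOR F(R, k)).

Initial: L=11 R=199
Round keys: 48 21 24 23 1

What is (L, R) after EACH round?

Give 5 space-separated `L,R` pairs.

Round 1 (k=48): L=199 R=92
Round 2 (k=21): L=92 R=84
Round 3 (k=24): L=84 R=187
Round 4 (k=23): L=187 R=128
Round 5 (k=1): L=128 R=60

Answer: 199,92 92,84 84,187 187,128 128,60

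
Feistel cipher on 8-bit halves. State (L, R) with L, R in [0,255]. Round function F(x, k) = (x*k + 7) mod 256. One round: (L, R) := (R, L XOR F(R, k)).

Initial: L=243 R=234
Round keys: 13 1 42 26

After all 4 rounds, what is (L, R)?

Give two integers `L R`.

Answer: 79 198

Derivation:
Round 1 (k=13): L=234 R=26
Round 2 (k=1): L=26 R=203
Round 3 (k=42): L=203 R=79
Round 4 (k=26): L=79 R=198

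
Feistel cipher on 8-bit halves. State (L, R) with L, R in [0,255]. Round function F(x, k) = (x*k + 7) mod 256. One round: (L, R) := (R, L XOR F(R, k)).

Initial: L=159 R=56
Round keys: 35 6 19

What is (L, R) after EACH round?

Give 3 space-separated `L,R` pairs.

Round 1 (k=35): L=56 R=48
Round 2 (k=6): L=48 R=31
Round 3 (k=19): L=31 R=100

Answer: 56,48 48,31 31,100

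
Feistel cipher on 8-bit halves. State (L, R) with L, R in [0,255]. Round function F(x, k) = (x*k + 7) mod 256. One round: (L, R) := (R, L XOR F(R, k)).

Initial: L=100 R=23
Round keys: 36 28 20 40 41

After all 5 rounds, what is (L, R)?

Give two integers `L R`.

Round 1 (k=36): L=23 R=39
Round 2 (k=28): L=39 R=92
Round 3 (k=20): L=92 R=16
Round 4 (k=40): L=16 R=219
Round 5 (k=41): L=219 R=10

Answer: 219 10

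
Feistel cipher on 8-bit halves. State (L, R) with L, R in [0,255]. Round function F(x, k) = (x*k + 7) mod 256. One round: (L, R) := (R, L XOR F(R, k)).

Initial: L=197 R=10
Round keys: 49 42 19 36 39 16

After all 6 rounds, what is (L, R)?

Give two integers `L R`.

Round 1 (k=49): L=10 R=52
Round 2 (k=42): L=52 R=133
Round 3 (k=19): L=133 R=210
Round 4 (k=36): L=210 R=10
Round 5 (k=39): L=10 R=95
Round 6 (k=16): L=95 R=253

Answer: 95 253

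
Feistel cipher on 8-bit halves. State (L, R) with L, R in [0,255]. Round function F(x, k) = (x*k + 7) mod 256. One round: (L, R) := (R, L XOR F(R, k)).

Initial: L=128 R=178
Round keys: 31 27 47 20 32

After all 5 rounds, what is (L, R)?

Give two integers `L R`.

Round 1 (k=31): L=178 R=21
Round 2 (k=27): L=21 R=140
Round 3 (k=47): L=140 R=174
Round 4 (k=20): L=174 R=19
Round 5 (k=32): L=19 R=201

Answer: 19 201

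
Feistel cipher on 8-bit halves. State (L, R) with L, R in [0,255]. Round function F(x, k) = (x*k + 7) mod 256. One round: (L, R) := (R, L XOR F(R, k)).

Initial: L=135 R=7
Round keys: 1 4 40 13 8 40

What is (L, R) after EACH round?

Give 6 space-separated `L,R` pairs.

Answer: 7,137 137,44 44,110 110,177 177,225 225,158

Derivation:
Round 1 (k=1): L=7 R=137
Round 2 (k=4): L=137 R=44
Round 3 (k=40): L=44 R=110
Round 4 (k=13): L=110 R=177
Round 5 (k=8): L=177 R=225
Round 6 (k=40): L=225 R=158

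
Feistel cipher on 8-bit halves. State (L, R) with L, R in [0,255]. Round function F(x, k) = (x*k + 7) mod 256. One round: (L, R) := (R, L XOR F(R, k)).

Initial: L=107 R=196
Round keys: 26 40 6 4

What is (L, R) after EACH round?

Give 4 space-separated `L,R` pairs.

Answer: 196,132 132,99 99,221 221,24

Derivation:
Round 1 (k=26): L=196 R=132
Round 2 (k=40): L=132 R=99
Round 3 (k=6): L=99 R=221
Round 4 (k=4): L=221 R=24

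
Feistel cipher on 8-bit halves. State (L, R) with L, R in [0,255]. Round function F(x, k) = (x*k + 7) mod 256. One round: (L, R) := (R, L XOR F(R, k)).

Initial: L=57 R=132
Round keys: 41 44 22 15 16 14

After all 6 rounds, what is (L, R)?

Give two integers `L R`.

Round 1 (k=41): L=132 R=18
Round 2 (k=44): L=18 R=155
Round 3 (k=22): L=155 R=75
Round 4 (k=15): L=75 R=247
Round 5 (k=16): L=247 R=60
Round 6 (k=14): L=60 R=184

Answer: 60 184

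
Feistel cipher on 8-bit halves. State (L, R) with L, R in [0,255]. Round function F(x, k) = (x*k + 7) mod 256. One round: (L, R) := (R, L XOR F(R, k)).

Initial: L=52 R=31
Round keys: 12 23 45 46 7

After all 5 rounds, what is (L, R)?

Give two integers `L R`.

Round 1 (k=12): L=31 R=79
Round 2 (k=23): L=79 R=63
Round 3 (k=45): L=63 R=85
Round 4 (k=46): L=85 R=114
Round 5 (k=7): L=114 R=112

Answer: 114 112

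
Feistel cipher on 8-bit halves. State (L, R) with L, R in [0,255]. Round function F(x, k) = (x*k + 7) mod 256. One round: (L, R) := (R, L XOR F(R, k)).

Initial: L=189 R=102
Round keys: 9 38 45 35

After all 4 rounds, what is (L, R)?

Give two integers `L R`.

Answer: 116 66

Derivation:
Round 1 (k=9): L=102 R=32
Round 2 (k=38): L=32 R=161
Round 3 (k=45): L=161 R=116
Round 4 (k=35): L=116 R=66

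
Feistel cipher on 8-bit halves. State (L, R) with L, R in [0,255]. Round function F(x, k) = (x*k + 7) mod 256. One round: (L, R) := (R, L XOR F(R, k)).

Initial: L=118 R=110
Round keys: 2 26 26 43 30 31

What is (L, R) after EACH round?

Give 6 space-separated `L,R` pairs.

Answer: 110,149 149,71 71,168 168,120 120,191 191,80

Derivation:
Round 1 (k=2): L=110 R=149
Round 2 (k=26): L=149 R=71
Round 3 (k=26): L=71 R=168
Round 4 (k=43): L=168 R=120
Round 5 (k=30): L=120 R=191
Round 6 (k=31): L=191 R=80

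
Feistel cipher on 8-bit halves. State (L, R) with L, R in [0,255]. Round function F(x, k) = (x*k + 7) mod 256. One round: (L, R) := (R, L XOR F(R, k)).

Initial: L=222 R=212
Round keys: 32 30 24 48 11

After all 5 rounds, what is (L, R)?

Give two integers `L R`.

Answer: 134 143

Derivation:
Round 1 (k=32): L=212 R=89
Round 2 (k=30): L=89 R=161
Round 3 (k=24): L=161 R=70
Round 4 (k=48): L=70 R=134
Round 5 (k=11): L=134 R=143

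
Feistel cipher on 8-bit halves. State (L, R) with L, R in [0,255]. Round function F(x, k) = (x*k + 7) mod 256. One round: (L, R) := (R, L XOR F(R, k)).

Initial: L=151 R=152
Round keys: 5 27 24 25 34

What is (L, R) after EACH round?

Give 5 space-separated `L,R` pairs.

Answer: 152,104 104,103 103,199 199,17 17,142

Derivation:
Round 1 (k=5): L=152 R=104
Round 2 (k=27): L=104 R=103
Round 3 (k=24): L=103 R=199
Round 4 (k=25): L=199 R=17
Round 5 (k=34): L=17 R=142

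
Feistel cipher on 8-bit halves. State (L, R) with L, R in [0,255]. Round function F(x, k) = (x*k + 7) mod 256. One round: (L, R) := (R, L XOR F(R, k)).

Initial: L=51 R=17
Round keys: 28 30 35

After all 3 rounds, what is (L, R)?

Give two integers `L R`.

Round 1 (k=28): L=17 R=208
Round 2 (k=30): L=208 R=118
Round 3 (k=35): L=118 R=249

Answer: 118 249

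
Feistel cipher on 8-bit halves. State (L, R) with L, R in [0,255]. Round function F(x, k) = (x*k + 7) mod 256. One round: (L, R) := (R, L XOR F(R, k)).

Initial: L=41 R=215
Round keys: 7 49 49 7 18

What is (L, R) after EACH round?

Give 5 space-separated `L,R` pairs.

Answer: 215,193 193,47 47,199 199,87 87,226

Derivation:
Round 1 (k=7): L=215 R=193
Round 2 (k=49): L=193 R=47
Round 3 (k=49): L=47 R=199
Round 4 (k=7): L=199 R=87
Round 5 (k=18): L=87 R=226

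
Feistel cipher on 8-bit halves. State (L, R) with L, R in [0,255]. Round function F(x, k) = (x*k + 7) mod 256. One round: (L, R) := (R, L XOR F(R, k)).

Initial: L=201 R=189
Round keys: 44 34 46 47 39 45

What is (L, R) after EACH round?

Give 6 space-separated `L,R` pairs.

Answer: 189,74 74,102 102,17 17,64 64,214 214,229

Derivation:
Round 1 (k=44): L=189 R=74
Round 2 (k=34): L=74 R=102
Round 3 (k=46): L=102 R=17
Round 4 (k=47): L=17 R=64
Round 5 (k=39): L=64 R=214
Round 6 (k=45): L=214 R=229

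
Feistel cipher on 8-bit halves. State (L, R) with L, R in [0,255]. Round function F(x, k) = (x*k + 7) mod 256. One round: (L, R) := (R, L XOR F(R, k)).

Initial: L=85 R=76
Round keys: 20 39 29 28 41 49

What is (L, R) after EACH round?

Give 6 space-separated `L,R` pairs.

Answer: 76,162 162,249 249,158 158,182 182,179 179,252

Derivation:
Round 1 (k=20): L=76 R=162
Round 2 (k=39): L=162 R=249
Round 3 (k=29): L=249 R=158
Round 4 (k=28): L=158 R=182
Round 5 (k=41): L=182 R=179
Round 6 (k=49): L=179 R=252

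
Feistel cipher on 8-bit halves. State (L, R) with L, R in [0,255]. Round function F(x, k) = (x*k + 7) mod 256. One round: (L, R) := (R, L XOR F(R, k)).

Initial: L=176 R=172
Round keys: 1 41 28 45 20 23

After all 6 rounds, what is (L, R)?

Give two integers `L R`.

Round 1 (k=1): L=172 R=3
Round 2 (k=41): L=3 R=46
Round 3 (k=28): L=46 R=12
Round 4 (k=45): L=12 R=13
Round 5 (k=20): L=13 R=7
Round 6 (k=23): L=7 R=165

Answer: 7 165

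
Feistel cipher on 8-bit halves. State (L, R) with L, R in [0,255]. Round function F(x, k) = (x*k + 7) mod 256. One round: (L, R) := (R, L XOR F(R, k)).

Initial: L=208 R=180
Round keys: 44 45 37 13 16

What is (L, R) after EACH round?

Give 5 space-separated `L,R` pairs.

Answer: 180,39 39,86 86,82 82,103 103,37

Derivation:
Round 1 (k=44): L=180 R=39
Round 2 (k=45): L=39 R=86
Round 3 (k=37): L=86 R=82
Round 4 (k=13): L=82 R=103
Round 5 (k=16): L=103 R=37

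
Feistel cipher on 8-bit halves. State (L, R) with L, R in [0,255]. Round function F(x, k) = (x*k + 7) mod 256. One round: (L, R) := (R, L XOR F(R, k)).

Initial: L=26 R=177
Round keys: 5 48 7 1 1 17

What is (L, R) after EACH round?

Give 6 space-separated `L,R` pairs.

Round 1 (k=5): L=177 R=102
Round 2 (k=48): L=102 R=150
Round 3 (k=7): L=150 R=71
Round 4 (k=1): L=71 R=216
Round 5 (k=1): L=216 R=152
Round 6 (k=17): L=152 R=199

Answer: 177,102 102,150 150,71 71,216 216,152 152,199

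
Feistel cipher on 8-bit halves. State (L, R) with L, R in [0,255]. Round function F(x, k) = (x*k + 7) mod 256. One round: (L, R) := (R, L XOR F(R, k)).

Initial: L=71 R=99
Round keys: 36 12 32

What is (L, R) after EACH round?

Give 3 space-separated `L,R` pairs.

Answer: 99,180 180,20 20,51

Derivation:
Round 1 (k=36): L=99 R=180
Round 2 (k=12): L=180 R=20
Round 3 (k=32): L=20 R=51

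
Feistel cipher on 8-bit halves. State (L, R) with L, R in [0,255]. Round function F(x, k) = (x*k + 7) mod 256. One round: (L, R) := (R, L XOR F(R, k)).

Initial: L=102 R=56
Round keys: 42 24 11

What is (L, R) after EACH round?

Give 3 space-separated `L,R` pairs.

Round 1 (k=42): L=56 R=81
Round 2 (k=24): L=81 R=167
Round 3 (k=11): L=167 R=101

Answer: 56,81 81,167 167,101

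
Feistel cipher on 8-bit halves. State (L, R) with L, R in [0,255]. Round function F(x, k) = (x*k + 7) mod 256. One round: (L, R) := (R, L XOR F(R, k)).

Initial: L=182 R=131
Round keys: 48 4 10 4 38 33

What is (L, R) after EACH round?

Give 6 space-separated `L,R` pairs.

Round 1 (k=48): L=131 R=33
Round 2 (k=4): L=33 R=8
Round 3 (k=10): L=8 R=118
Round 4 (k=4): L=118 R=215
Round 5 (k=38): L=215 R=135
Round 6 (k=33): L=135 R=185

Answer: 131,33 33,8 8,118 118,215 215,135 135,185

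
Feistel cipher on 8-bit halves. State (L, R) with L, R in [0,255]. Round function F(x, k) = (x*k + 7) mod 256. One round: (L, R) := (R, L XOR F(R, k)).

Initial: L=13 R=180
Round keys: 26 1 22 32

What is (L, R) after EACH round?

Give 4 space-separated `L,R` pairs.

Round 1 (k=26): L=180 R=66
Round 2 (k=1): L=66 R=253
Round 3 (k=22): L=253 R=135
Round 4 (k=32): L=135 R=26

Answer: 180,66 66,253 253,135 135,26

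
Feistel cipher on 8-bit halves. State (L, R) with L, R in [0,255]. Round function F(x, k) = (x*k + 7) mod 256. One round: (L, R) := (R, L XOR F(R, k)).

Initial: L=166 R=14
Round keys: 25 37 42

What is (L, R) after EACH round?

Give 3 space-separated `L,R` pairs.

Answer: 14,195 195,56 56,244

Derivation:
Round 1 (k=25): L=14 R=195
Round 2 (k=37): L=195 R=56
Round 3 (k=42): L=56 R=244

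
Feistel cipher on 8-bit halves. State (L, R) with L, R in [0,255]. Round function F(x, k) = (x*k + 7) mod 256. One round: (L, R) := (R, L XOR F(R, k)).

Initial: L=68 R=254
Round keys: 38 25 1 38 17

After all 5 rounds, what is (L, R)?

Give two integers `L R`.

Answer: 103 54

Derivation:
Round 1 (k=38): L=254 R=255
Round 2 (k=25): L=255 R=16
Round 3 (k=1): L=16 R=232
Round 4 (k=38): L=232 R=103
Round 5 (k=17): L=103 R=54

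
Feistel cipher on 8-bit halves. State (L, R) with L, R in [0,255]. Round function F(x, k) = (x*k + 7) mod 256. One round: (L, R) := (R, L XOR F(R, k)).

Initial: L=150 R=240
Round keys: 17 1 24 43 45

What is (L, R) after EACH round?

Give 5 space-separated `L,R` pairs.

Round 1 (k=17): L=240 R=97
Round 2 (k=1): L=97 R=152
Round 3 (k=24): L=152 R=38
Round 4 (k=43): L=38 R=241
Round 5 (k=45): L=241 R=66

Answer: 240,97 97,152 152,38 38,241 241,66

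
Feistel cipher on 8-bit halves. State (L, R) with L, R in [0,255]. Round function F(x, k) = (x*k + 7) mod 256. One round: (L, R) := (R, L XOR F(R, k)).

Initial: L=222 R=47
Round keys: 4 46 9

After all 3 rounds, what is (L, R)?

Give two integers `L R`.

Round 1 (k=4): L=47 R=29
Round 2 (k=46): L=29 R=18
Round 3 (k=9): L=18 R=180

Answer: 18 180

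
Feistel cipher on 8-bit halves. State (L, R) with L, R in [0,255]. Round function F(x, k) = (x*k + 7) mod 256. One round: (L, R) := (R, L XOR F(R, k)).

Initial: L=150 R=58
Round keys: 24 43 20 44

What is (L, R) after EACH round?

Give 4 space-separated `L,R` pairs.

Answer: 58,225 225,232 232,198 198,231

Derivation:
Round 1 (k=24): L=58 R=225
Round 2 (k=43): L=225 R=232
Round 3 (k=20): L=232 R=198
Round 4 (k=44): L=198 R=231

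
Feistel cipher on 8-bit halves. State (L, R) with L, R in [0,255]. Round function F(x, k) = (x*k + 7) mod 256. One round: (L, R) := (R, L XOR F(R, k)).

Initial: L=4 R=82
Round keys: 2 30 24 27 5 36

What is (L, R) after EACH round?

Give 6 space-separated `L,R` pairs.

Round 1 (k=2): L=82 R=175
Round 2 (k=30): L=175 R=219
Round 3 (k=24): L=219 R=32
Round 4 (k=27): L=32 R=188
Round 5 (k=5): L=188 R=147
Round 6 (k=36): L=147 R=15

Answer: 82,175 175,219 219,32 32,188 188,147 147,15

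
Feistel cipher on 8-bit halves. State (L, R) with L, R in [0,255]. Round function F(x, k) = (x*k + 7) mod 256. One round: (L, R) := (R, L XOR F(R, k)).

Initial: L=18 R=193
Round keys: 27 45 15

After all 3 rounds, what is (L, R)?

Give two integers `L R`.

Round 1 (k=27): L=193 R=112
Round 2 (k=45): L=112 R=118
Round 3 (k=15): L=118 R=129

Answer: 118 129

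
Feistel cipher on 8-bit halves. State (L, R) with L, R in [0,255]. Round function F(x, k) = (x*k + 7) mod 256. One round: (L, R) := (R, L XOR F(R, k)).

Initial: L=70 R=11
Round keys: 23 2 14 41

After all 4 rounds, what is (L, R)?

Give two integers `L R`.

Round 1 (k=23): L=11 R=66
Round 2 (k=2): L=66 R=128
Round 3 (k=14): L=128 R=69
Round 4 (k=41): L=69 R=148

Answer: 69 148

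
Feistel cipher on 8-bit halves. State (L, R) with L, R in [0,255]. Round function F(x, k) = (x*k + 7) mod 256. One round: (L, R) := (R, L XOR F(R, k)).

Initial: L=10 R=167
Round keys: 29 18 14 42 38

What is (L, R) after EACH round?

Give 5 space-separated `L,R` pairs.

Answer: 167,248 248,208 208,159 159,205 205,234

Derivation:
Round 1 (k=29): L=167 R=248
Round 2 (k=18): L=248 R=208
Round 3 (k=14): L=208 R=159
Round 4 (k=42): L=159 R=205
Round 5 (k=38): L=205 R=234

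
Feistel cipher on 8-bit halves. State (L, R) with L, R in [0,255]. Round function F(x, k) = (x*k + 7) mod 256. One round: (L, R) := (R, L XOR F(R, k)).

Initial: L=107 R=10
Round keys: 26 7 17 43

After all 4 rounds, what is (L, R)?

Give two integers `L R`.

Answer: 228 254

Derivation:
Round 1 (k=26): L=10 R=96
Round 2 (k=7): L=96 R=173
Round 3 (k=17): L=173 R=228
Round 4 (k=43): L=228 R=254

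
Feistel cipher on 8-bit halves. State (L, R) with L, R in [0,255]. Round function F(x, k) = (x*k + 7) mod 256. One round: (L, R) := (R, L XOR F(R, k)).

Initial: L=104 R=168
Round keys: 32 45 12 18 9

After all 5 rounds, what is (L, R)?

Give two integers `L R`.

Answer: 197 4

Derivation:
Round 1 (k=32): L=168 R=111
Round 2 (k=45): L=111 R=34
Round 3 (k=12): L=34 R=240
Round 4 (k=18): L=240 R=197
Round 5 (k=9): L=197 R=4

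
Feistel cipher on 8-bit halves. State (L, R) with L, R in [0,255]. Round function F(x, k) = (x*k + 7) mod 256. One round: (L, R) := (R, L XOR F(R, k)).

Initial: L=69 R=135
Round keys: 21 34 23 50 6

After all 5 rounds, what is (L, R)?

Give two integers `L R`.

Answer: 89 87

Derivation:
Round 1 (k=21): L=135 R=95
Round 2 (k=34): L=95 R=34
Round 3 (k=23): L=34 R=74
Round 4 (k=50): L=74 R=89
Round 5 (k=6): L=89 R=87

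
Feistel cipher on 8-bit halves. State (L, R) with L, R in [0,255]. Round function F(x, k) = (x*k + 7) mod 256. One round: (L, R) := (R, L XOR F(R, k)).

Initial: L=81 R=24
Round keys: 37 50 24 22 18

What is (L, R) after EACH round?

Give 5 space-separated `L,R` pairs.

Answer: 24,46 46,27 27,161 161,198 198,82

Derivation:
Round 1 (k=37): L=24 R=46
Round 2 (k=50): L=46 R=27
Round 3 (k=24): L=27 R=161
Round 4 (k=22): L=161 R=198
Round 5 (k=18): L=198 R=82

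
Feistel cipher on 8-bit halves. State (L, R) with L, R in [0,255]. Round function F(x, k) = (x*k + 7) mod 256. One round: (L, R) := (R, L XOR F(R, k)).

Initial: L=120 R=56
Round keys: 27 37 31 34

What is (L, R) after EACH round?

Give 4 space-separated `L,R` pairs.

Round 1 (k=27): L=56 R=151
Round 2 (k=37): L=151 R=226
Round 3 (k=31): L=226 R=242
Round 4 (k=34): L=242 R=201

Answer: 56,151 151,226 226,242 242,201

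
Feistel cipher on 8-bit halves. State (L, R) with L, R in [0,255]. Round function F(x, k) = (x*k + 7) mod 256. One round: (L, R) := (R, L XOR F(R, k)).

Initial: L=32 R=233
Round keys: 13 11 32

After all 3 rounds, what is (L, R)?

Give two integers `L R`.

Round 1 (k=13): L=233 R=252
Round 2 (k=11): L=252 R=50
Round 3 (k=32): L=50 R=187

Answer: 50 187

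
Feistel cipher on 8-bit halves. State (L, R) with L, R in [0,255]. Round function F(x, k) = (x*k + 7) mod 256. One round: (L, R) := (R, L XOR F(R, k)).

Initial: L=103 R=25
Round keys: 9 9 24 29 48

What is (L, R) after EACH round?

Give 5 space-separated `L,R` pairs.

Answer: 25,143 143,23 23,160 160,48 48,167

Derivation:
Round 1 (k=9): L=25 R=143
Round 2 (k=9): L=143 R=23
Round 3 (k=24): L=23 R=160
Round 4 (k=29): L=160 R=48
Round 5 (k=48): L=48 R=167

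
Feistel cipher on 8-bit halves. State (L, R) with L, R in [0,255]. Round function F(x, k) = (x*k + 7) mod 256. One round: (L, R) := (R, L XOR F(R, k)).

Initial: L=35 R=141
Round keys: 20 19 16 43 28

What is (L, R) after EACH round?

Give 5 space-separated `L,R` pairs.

Round 1 (k=20): L=141 R=40
Round 2 (k=19): L=40 R=114
Round 3 (k=16): L=114 R=15
Round 4 (k=43): L=15 R=254
Round 5 (k=28): L=254 R=192

Answer: 141,40 40,114 114,15 15,254 254,192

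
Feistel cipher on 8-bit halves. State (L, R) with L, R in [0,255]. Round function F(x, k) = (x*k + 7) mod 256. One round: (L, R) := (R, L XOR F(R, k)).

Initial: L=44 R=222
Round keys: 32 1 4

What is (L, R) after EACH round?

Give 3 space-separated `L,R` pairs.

Round 1 (k=32): L=222 R=235
Round 2 (k=1): L=235 R=44
Round 3 (k=4): L=44 R=92

Answer: 222,235 235,44 44,92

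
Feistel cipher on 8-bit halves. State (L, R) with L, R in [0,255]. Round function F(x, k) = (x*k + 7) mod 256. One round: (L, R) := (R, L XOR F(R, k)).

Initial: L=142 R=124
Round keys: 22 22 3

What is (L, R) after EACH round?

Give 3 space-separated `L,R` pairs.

Answer: 124,33 33,161 161,203

Derivation:
Round 1 (k=22): L=124 R=33
Round 2 (k=22): L=33 R=161
Round 3 (k=3): L=161 R=203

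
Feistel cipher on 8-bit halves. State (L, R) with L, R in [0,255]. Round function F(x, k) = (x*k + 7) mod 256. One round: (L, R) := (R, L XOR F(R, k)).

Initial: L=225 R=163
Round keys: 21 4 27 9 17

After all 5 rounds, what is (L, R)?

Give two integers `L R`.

Answer: 135 254

Derivation:
Round 1 (k=21): L=163 R=135
Round 2 (k=4): L=135 R=128
Round 3 (k=27): L=128 R=0
Round 4 (k=9): L=0 R=135
Round 5 (k=17): L=135 R=254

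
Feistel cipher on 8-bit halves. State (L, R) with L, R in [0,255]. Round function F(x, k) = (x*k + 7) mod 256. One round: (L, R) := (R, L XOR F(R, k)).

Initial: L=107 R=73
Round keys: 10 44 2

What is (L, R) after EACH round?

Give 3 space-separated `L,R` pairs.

Answer: 73,138 138,246 246,121

Derivation:
Round 1 (k=10): L=73 R=138
Round 2 (k=44): L=138 R=246
Round 3 (k=2): L=246 R=121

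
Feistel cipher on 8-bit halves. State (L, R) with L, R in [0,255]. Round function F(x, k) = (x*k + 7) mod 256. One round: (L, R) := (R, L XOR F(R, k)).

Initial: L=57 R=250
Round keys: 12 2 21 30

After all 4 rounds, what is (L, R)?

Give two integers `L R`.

Round 1 (k=12): L=250 R=134
Round 2 (k=2): L=134 R=233
Round 3 (k=21): L=233 R=162
Round 4 (k=30): L=162 R=234

Answer: 162 234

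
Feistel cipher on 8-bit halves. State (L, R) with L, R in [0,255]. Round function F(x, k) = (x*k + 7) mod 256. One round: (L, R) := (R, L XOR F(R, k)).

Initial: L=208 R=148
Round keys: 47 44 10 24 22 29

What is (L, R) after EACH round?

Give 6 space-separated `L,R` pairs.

Answer: 148,227 227,159 159,222 222,72 72,233 233,36

Derivation:
Round 1 (k=47): L=148 R=227
Round 2 (k=44): L=227 R=159
Round 3 (k=10): L=159 R=222
Round 4 (k=24): L=222 R=72
Round 5 (k=22): L=72 R=233
Round 6 (k=29): L=233 R=36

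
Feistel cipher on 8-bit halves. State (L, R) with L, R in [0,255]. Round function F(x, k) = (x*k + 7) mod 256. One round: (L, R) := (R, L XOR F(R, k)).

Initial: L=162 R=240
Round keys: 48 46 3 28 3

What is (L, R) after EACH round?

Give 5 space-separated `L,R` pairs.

Answer: 240,165 165,93 93,187 187,38 38,194

Derivation:
Round 1 (k=48): L=240 R=165
Round 2 (k=46): L=165 R=93
Round 3 (k=3): L=93 R=187
Round 4 (k=28): L=187 R=38
Round 5 (k=3): L=38 R=194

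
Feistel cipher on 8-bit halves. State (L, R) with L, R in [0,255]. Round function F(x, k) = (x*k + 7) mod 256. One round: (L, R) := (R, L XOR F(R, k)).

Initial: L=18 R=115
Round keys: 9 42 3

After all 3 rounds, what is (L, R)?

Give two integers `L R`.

Answer: 116 99

Derivation:
Round 1 (k=9): L=115 R=0
Round 2 (k=42): L=0 R=116
Round 3 (k=3): L=116 R=99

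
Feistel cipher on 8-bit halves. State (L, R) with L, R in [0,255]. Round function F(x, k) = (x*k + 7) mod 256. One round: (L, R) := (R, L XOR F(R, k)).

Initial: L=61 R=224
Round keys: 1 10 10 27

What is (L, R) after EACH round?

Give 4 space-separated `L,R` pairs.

Answer: 224,218 218,107 107,239 239,87

Derivation:
Round 1 (k=1): L=224 R=218
Round 2 (k=10): L=218 R=107
Round 3 (k=10): L=107 R=239
Round 4 (k=27): L=239 R=87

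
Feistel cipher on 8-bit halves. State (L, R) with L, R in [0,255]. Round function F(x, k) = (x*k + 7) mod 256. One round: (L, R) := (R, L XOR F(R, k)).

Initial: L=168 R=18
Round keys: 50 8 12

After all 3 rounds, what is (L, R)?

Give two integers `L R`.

Round 1 (k=50): L=18 R=35
Round 2 (k=8): L=35 R=13
Round 3 (k=12): L=13 R=128

Answer: 13 128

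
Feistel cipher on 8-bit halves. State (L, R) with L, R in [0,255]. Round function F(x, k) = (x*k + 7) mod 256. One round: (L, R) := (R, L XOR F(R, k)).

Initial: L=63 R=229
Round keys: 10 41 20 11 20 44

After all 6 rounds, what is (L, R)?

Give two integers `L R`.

Answer: 110 197

Derivation:
Round 1 (k=10): L=229 R=198
Round 2 (k=41): L=198 R=88
Round 3 (k=20): L=88 R=33
Round 4 (k=11): L=33 R=42
Round 5 (k=20): L=42 R=110
Round 6 (k=44): L=110 R=197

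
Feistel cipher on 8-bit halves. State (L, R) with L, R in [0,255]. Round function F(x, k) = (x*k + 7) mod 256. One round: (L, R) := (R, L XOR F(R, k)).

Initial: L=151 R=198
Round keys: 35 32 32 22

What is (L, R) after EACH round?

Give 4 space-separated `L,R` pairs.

Round 1 (k=35): L=198 R=142
Round 2 (k=32): L=142 R=1
Round 3 (k=32): L=1 R=169
Round 4 (k=22): L=169 R=140

Answer: 198,142 142,1 1,169 169,140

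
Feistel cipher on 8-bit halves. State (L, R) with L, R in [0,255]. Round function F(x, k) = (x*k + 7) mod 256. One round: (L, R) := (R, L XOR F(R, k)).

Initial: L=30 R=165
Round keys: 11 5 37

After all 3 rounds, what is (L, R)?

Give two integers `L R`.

Round 1 (k=11): L=165 R=0
Round 2 (k=5): L=0 R=162
Round 3 (k=37): L=162 R=113

Answer: 162 113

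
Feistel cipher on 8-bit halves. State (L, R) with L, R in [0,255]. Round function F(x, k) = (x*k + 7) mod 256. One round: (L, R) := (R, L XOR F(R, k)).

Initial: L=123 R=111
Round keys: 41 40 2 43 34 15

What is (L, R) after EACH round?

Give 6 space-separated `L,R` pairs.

Answer: 111,181 181,32 32,242 242,141 141,51 51,137

Derivation:
Round 1 (k=41): L=111 R=181
Round 2 (k=40): L=181 R=32
Round 3 (k=2): L=32 R=242
Round 4 (k=43): L=242 R=141
Round 5 (k=34): L=141 R=51
Round 6 (k=15): L=51 R=137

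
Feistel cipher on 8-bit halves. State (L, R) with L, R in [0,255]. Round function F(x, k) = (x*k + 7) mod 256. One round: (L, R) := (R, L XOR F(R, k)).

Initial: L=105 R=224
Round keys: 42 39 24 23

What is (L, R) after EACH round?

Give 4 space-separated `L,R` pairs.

Round 1 (k=42): L=224 R=174
Round 2 (k=39): L=174 R=105
Round 3 (k=24): L=105 R=113
Round 4 (k=23): L=113 R=71

Answer: 224,174 174,105 105,113 113,71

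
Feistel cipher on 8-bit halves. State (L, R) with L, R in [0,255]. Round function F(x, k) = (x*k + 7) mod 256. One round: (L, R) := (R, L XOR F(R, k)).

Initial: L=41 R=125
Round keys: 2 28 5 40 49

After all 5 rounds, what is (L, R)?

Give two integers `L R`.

Round 1 (k=2): L=125 R=40
Round 2 (k=28): L=40 R=26
Round 3 (k=5): L=26 R=161
Round 4 (k=40): L=161 R=53
Round 5 (k=49): L=53 R=141

Answer: 53 141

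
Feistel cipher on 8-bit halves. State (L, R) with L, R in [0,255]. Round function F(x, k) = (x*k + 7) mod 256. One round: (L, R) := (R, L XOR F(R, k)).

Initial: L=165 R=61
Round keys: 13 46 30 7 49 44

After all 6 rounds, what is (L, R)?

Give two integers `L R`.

Answer: 62 74

Derivation:
Round 1 (k=13): L=61 R=133
Round 2 (k=46): L=133 R=208
Round 3 (k=30): L=208 R=226
Round 4 (k=7): L=226 R=229
Round 5 (k=49): L=229 R=62
Round 6 (k=44): L=62 R=74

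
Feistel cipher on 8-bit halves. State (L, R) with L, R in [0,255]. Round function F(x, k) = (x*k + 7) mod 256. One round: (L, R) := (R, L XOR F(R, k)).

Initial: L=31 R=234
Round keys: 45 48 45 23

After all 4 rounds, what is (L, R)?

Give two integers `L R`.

Answer: 38 188

Derivation:
Round 1 (k=45): L=234 R=54
Round 2 (k=48): L=54 R=205
Round 3 (k=45): L=205 R=38
Round 4 (k=23): L=38 R=188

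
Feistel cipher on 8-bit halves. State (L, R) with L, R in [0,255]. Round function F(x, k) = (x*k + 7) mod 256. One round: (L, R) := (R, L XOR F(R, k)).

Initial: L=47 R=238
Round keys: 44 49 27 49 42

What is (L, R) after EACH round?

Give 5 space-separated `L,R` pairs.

Answer: 238,192 192,41 41,154 154,168 168,13

Derivation:
Round 1 (k=44): L=238 R=192
Round 2 (k=49): L=192 R=41
Round 3 (k=27): L=41 R=154
Round 4 (k=49): L=154 R=168
Round 5 (k=42): L=168 R=13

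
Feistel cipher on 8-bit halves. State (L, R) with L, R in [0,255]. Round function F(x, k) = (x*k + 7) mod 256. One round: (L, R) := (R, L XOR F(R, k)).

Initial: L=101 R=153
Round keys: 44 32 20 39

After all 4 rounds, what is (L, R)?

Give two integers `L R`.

Round 1 (k=44): L=153 R=54
Round 2 (k=32): L=54 R=94
Round 3 (k=20): L=94 R=105
Round 4 (k=39): L=105 R=88

Answer: 105 88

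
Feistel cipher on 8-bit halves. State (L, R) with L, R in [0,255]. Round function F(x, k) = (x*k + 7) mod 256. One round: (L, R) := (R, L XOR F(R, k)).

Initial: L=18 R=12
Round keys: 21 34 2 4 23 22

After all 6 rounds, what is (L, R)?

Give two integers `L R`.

Answer: 117 87

Derivation:
Round 1 (k=21): L=12 R=17
Round 2 (k=34): L=17 R=69
Round 3 (k=2): L=69 R=128
Round 4 (k=4): L=128 R=66
Round 5 (k=23): L=66 R=117
Round 6 (k=22): L=117 R=87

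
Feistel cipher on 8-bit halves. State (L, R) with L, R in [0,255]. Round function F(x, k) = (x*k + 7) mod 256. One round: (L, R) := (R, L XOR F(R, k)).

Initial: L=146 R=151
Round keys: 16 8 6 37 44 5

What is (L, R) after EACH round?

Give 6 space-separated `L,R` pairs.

Round 1 (k=16): L=151 R=229
Round 2 (k=8): L=229 R=184
Round 3 (k=6): L=184 R=178
Round 4 (k=37): L=178 R=121
Round 5 (k=44): L=121 R=97
Round 6 (k=5): L=97 R=149

Answer: 151,229 229,184 184,178 178,121 121,97 97,149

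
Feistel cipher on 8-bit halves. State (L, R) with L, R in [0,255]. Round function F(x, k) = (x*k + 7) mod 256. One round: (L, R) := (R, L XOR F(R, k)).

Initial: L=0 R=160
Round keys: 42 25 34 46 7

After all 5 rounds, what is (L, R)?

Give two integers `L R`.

Answer: 9 114

Derivation:
Round 1 (k=42): L=160 R=71
Round 2 (k=25): L=71 R=86
Round 3 (k=34): L=86 R=52
Round 4 (k=46): L=52 R=9
Round 5 (k=7): L=9 R=114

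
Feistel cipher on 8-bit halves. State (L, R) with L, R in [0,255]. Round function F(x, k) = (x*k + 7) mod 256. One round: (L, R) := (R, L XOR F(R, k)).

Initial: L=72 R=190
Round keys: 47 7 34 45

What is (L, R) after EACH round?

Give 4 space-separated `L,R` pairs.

Round 1 (k=47): L=190 R=161
Round 2 (k=7): L=161 R=208
Round 3 (k=34): L=208 R=6
Round 4 (k=45): L=6 R=197

Answer: 190,161 161,208 208,6 6,197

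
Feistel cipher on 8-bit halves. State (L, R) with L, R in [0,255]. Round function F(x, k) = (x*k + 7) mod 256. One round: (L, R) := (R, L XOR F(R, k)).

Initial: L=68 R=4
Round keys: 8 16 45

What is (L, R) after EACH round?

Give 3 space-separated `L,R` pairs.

Round 1 (k=8): L=4 R=99
Round 2 (k=16): L=99 R=51
Round 3 (k=45): L=51 R=157

Answer: 4,99 99,51 51,157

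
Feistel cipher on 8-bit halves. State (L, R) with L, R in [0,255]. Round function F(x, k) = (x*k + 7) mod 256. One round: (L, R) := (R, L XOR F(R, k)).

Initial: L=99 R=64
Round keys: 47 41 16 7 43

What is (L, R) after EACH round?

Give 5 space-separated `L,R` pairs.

Round 1 (k=47): L=64 R=164
Round 2 (k=41): L=164 R=11
Round 3 (k=16): L=11 R=19
Round 4 (k=7): L=19 R=135
Round 5 (k=43): L=135 R=167

Answer: 64,164 164,11 11,19 19,135 135,167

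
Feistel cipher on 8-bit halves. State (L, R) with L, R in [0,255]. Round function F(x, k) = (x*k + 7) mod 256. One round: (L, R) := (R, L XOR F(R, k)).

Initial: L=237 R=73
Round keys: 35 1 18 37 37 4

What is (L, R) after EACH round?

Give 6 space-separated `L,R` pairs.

Answer: 73,239 239,191 191,154 154,246 246,15 15,181

Derivation:
Round 1 (k=35): L=73 R=239
Round 2 (k=1): L=239 R=191
Round 3 (k=18): L=191 R=154
Round 4 (k=37): L=154 R=246
Round 5 (k=37): L=246 R=15
Round 6 (k=4): L=15 R=181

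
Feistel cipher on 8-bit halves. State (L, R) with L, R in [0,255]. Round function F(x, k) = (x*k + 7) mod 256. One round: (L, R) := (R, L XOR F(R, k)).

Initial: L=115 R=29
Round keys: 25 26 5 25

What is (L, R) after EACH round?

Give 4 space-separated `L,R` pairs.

Answer: 29,175 175,208 208,184 184,47

Derivation:
Round 1 (k=25): L=29 R=175
Round 2 (k=26): L=175 R=208
Round 3 (k=5): L=208 R=184
Round 4 (k=25): L=184 R=47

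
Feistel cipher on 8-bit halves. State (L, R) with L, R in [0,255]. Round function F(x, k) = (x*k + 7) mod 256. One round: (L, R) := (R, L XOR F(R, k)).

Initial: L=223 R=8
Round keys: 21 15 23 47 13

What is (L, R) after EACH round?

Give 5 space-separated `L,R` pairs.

Round 1 (k=21): L=8 R=112
Round 2 (k=15): L=112 R=159
Round 3 (k=23): L=159 R=32
Round 4 (k=47): L=32 R=120
Round 5 (k=13): L=120 R=63

Answer: 8,112 112,159 159,32 32,120 120,63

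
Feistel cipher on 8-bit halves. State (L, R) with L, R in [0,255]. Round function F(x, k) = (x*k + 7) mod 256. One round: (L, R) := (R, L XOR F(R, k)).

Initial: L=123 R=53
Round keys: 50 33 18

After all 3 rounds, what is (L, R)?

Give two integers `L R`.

Round 1 (k=50): L=53 R=26
Round 2 (k=33): L=26 R=84
Round 3 (k=18): L=84 R=245

Answer: 84 245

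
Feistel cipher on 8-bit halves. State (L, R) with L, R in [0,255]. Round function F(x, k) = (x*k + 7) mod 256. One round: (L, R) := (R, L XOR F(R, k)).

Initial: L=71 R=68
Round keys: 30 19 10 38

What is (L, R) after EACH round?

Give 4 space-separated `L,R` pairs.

Round 1 (k=30): L=68 R=184
Round 2 (k=19): L=184 R=235
Round 3 (k=10): L=235 R=141
Round 4 (k=38): L=141 R=30

Answer: 68,184 184,235 235,141 141,30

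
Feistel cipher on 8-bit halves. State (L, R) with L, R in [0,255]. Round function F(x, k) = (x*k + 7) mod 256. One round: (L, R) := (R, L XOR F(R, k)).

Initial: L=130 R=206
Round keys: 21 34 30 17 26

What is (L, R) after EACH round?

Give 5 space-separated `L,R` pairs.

Round 1 (k=21): L=206 R=111
Round 2 (k=34): L=111 R=11
Round 3 (k=30): L=11 R=62
Round 4 (k=17): L=62 R=46
Round 5 (k=26): L=46 R=141

Answer: 206,111 111,11 11,62 62,46 46,141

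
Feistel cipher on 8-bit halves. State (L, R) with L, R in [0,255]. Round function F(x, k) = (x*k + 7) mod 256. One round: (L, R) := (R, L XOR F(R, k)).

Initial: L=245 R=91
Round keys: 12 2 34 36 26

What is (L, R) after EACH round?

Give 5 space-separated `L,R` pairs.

Round 1 (k=12): L=91 R=190
Round 2 (k=2): L=190 R=216
Round 3 (k=34): L=216 R=9
Round 4 (k=36): L=9 R=147
Round 5 (k=26): L=147 R=252

Answer: 91,190 190,216 216,9 9,147 147,252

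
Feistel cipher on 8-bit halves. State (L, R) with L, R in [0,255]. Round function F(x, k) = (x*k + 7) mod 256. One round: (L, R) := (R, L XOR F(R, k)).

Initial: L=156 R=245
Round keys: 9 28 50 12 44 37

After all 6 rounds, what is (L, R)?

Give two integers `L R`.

Round 1 (k=9): L=245 R=56
Round 2 (k=28): L=56 R=210
Round 3 (k=50): L=210 R=51
Round 4 (k=12): L=51 R=185
Round 5 (k=44): L=185 R=224
Round 6 (k=37): L=224 R=222

Answer: 224 222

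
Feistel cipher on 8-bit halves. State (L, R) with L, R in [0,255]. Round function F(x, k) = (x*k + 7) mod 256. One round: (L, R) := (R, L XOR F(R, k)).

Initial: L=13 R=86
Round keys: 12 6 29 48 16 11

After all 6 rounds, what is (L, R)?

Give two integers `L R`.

Answer: 253 68

Derivation:
Round 1 (k=12): L=86 R=2
Round 2 (k=6): L=2 R=69
Round 3 (k=29): L=69 R=218
Round 4 (k=48): L=218 R=162
Round 5 (k=16): L=162 R=253
Round 6 (k=11): L=253 R=68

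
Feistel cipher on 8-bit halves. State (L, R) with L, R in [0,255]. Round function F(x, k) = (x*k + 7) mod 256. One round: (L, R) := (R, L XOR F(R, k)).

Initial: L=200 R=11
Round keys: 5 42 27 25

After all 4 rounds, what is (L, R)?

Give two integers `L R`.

Answer: 9 128

Derivation:
Round 1 (k=5): L=11 R=246
Round 2 (k=42): L=246 R=104
Round 3 (k=27): L=104 R=9
Round 4 (k=25): L=9 R=128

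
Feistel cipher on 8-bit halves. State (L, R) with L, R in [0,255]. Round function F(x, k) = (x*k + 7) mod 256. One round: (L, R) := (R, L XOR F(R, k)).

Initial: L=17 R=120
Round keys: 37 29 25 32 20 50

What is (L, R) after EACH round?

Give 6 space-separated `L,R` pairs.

Round 1 (k=37): L=120 R=78
Round 2 (k=29): L=78 R=165
Round 3 (k=25): L=165 R=106
Round 4 (k=32): L=106 R=226
Round 5 (k=20): L=226 R=197
Round 6 (k=50): L=197 R=99

Answer: 120,78 78,165 165,106 106,226 226,197 197,99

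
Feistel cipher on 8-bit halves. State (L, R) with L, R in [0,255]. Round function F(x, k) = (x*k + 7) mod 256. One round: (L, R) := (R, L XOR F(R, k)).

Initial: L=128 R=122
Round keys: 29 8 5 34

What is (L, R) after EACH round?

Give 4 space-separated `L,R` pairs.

Answer: 122,89 89,181 181,201 201,12

Derivation:
Round 1 (k=29): L=122 R=89
Round 2 (k=8): L=89 R=181
Round 3 (k=5): L=181 R=201
Round 4 (k=34): L=201 R=12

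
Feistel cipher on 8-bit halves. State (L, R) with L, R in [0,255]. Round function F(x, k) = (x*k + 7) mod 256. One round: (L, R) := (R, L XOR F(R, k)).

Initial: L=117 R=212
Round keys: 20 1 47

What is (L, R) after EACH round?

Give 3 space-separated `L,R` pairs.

Answer: 212,226 226,61 61,216

Derivation:
Round 1 (k=20): L=212 R=226
Round 2 (k=1): L=226 R=61
Round 3 (k=47): L=61 R=216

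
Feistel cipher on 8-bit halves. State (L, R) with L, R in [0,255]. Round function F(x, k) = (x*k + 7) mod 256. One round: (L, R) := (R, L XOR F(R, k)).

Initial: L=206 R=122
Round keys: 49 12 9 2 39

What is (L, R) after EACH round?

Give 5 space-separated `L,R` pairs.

Round 1 (k=49): L=122 R=175
Round 2 (k=12): L=175 R=65
Round 3 (k=9): L=65 R=255
Round 4 (k=2): L=255 R=68
Round 5 (k=39): L=68 R=156

Answer: 122,175 175,65 65,255 255,68 68,156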